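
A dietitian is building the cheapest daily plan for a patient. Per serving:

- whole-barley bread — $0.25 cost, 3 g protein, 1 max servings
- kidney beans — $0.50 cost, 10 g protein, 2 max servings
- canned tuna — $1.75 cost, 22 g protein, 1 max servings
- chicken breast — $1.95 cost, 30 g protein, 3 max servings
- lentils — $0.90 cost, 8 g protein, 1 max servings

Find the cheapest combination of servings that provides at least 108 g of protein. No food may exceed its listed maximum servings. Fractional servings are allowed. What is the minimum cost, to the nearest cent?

$6.72

Cost per g of protein: kidney beans $0.0500, chicken breast $0.0650, canned tuna $0.0795, whole-barley bread $0.0833, lentils $0.1125.
Take 2 servings of kidney beans: +20.0 g protein for $1.00 (total $1.00, still need 88.0 g).
Take 2.933 servings of chicken breast: +88.0 g protein for $5.72 (total $6.72, still need 0.0 g).
Filling from the cheapest source first is optimal under one linear minimum: $6.72.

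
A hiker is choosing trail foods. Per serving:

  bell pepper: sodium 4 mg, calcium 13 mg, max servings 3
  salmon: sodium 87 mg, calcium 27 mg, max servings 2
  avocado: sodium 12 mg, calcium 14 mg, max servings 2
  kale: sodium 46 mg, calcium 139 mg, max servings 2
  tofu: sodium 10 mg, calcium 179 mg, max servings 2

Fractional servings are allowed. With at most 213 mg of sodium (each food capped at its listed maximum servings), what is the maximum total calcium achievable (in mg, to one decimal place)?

723.2 mg

Calcium per mg sodium: tofu 17.9, bell pepper 3.25, kale 3.022, avocado 1.167, salmon 0.3103.
Take 2 servings of tofu: uses 20 mg sodium, +358.0 mg calcium (running total 358.0 mg).
Take 3 servings of bell pepper: uses 12 mg sodium, +39.0 mg calcium (running total 397.0 mg).
Take 2 servings of kale: uses 92 mg sodium, +278.0 mg calcium (running total 675.0 mg).
Take 2 servings of avocado: uses 24 mg sodium, +28.0 mg calcium (running total 703.0 mg).
Take 0.7471 servings of salmon: uses 65 mg sodium, +20.2 mg calcium (running total 723.2 mg).
Greedy by best ratio exhausts the sodium allowance optimally: 723.2 mg.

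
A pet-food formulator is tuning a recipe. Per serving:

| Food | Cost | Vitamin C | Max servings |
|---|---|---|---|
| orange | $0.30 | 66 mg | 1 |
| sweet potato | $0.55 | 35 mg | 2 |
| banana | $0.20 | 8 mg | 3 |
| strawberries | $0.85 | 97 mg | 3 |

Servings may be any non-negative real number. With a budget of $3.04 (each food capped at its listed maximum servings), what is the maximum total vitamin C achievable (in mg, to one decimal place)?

Vitamin C per dollar: orange 220, strawberries 114.1, sweet potato 63.64, banana 40.
Take 1 serving of orange: spends $0.30, +66.0 mg vitamin C (running total 66.0 mg).
Take 3 servings of strawberries: spends $2.55, +291.0 mg vitamin C (running total 357.0 mg).
Take 0.3455 servings of sweet potato: spends $0.19, +12.1 mg vitamin C (running total 369.1 mg).
Filling greedily by vitamin C-per-dollar is optimal for one linear limit, giving 369.1 mg.

369.1 mg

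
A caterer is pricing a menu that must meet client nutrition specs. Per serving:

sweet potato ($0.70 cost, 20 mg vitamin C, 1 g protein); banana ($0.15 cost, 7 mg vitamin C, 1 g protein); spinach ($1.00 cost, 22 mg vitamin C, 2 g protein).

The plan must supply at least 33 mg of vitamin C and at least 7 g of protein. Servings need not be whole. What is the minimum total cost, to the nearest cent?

$1.05

For a min-cost LP with two ≥-constraints, a basic feasible solution has at most two positive variables.
sweet potato only: max(33/20, 7/1) = 7 servings → $4.90.
banana only: max(33/7, 7/1) = 7 servings → $1.05.
spinach only: max(33/22, 7/2) = 3.5 servings → $3.50.
sweet potato + banana: the both-tight solution has a negative serving — not a feasible corner.
sweet potato + spinach: intersection lies outside the first quadrant.
banana + spinach with both targets exact would need a negative amount; discard.
Cheapest feasible corner: $1.05.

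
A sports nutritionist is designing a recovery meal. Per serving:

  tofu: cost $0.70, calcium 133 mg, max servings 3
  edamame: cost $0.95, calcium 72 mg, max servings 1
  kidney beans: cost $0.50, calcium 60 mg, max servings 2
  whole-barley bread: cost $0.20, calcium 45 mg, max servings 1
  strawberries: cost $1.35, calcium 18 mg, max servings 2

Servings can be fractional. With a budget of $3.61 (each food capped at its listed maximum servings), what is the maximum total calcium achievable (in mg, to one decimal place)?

Calcium per dollar: whole-barley bread 225, tofu 190, kidney beans 120, edamame 75.79, strawberries 13.33.
Take 1 serving of whole-barley bread: spends $0.20, +45.0 mg calcium (running total 45.0 mg).
Take 3 servings of tofu: spends $2.10, +399.0 mg calcium (running total 444.0 mg).
Take 2 servings of kidney beans: spends $1.00, +120.0 mg calcium (running total 564.0 mg).
Take 0.3263 servings of edamame: spends $0.31, +23.5 mg calcium (running total 587.5 mg).
Greedy by best ratio exhausts the cost allowance optimally: 587.5 mg.

587.5 mg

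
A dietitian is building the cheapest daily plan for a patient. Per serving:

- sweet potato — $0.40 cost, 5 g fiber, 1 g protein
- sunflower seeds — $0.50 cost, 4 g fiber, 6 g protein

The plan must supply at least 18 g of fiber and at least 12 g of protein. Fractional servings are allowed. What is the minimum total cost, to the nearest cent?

$1.73

An LP optimum is at a vertex; with two nutrient constraints at most two foods are used. Check each candidate.
sweet potato only: max(18/5, 12/1) = 12 servings → $4.80.
sunflower seeds only: max(18/4, 12/6) = 4.5 servings → $2.25.
sweet potato + sunflower seeds with both tight: 2.308 servings and 1.615 servings → $1.73.
Cheapest feasible corner: $1.73.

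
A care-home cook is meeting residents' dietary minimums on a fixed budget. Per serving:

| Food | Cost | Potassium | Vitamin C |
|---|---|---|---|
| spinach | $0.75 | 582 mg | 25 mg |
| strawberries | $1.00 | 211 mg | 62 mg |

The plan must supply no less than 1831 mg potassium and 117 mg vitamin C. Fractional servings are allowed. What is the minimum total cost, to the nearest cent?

$2.89

The cheapest plan sits at a corner of the feasible region — with two constraints it uses at most two foods.
spinach only: max(1831/582, 117/25) = 4.68 servings → $3.51.
strawberries only: max(1831/211, 117/62) = 8.678 servings → $8.68.
spinach + strawberries with both tight: 2.883 servings and 0.7244 servings → $2.89.
The minimum over all feasible corners is $2.89.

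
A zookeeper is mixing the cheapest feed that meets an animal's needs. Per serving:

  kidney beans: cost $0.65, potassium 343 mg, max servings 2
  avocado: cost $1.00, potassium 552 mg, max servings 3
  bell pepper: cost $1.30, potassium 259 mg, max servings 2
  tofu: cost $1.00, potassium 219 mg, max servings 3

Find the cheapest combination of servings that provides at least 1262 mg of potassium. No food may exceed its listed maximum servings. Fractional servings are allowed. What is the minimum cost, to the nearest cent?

$2.29

Cost per mg of potassium: avocado $0.0018, kidney beans $0.0019, tofu $0.0046, bell pepper $0.0050.
Take 2.286 servings of avocado: +1262.0 mg potassium for $2.29 (total $2.29, still need 0.0 mg).
Greedy by cheapest-per-mg is optimal for a single linear constraint, so the minimum cost is $2.29.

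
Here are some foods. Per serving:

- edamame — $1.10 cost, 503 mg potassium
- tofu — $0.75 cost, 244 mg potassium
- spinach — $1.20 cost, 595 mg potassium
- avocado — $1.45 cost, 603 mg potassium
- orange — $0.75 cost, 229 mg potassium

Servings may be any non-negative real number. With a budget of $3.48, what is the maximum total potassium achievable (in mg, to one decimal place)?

1725.5 mg

Potassium per dollar: spinach 495.8, edamame 457.3, avocado 415.9, tofu 325.3, orange 305.3.
With no serving limits, spend the whole cost allowance on spinach: $3.48 / $1.20 × 595 mg = 1725.5 mg.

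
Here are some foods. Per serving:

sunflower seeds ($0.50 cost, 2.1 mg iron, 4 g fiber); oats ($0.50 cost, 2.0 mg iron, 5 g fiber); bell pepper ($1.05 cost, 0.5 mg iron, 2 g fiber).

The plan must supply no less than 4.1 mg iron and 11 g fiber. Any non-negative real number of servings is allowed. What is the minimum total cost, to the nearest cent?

$1.10

Two binding constraints pin down two serving amounts, so the optimal mix uses at most two foods. The candidates are each food alone (scaled to the tighter of iron/fiber) and each pair with both constraints tight.
sunflower seeds only: max(4.1/2.1, 11/4) = 2.75 servings → $1.38.
oats only: max(4.1/2.0, 11/5) = 2.2 servings → $1.10.
bell pepper only: max(4.1/0.5, 11/2) = 8.2 servings → $8.61.
sunflower seeds + oats: the both-tight solution has a negative serving — not a feasible corner.
sunflower seeds + bell pepper with both tight: 1.227 servings and 3.045 servings → $3.81.
oats + bell pepper with both tight: 1.8 servings and 1 serving → $1.95.
The minimum over all feasible corners is $1.10.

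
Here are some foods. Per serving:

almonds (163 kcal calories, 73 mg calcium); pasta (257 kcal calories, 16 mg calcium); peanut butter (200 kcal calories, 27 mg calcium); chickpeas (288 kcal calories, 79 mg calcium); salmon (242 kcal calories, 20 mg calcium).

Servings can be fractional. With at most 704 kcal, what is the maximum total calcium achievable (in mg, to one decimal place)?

Calcium per kcal: almonds 0.4479, chickpeas 0.2743, peanut butter 0.135, salmon 0.08264, pasta 0.06226.
With no serving limits, spend the whole calories allowance on almonds: 704 kcal / 163 kcal × 73 mg = 315.3 mg.

315.3 mg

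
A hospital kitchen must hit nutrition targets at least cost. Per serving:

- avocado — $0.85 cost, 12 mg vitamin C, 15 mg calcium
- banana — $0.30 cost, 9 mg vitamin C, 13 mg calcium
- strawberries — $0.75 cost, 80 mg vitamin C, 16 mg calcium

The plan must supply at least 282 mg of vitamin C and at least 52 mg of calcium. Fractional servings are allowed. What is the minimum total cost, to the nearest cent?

avocado only: max(282/12, 52/15) = 23.5 servings → $19.98.
banana only: max(282/9, 52/13) = 31.33 servings → $9.40.
strawberries only: max(282/80, 52/16) = 3.525 servings → $2.64.
avocado + banana: intersection lies outside the first quadrant.
avocado + strawberries: the both-tight solution has a negative serving — not a feasible corner.
banana + strawberries with both targets exact would need a negative amount; discard.
So the least-cost plan costs $2.64.

$2.64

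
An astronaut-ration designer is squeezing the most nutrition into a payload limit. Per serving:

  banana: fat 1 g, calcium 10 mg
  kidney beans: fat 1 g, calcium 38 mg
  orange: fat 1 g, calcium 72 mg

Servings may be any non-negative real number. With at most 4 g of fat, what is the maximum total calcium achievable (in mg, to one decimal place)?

Calcium per g fat: orange 72, kidney beans 38, banana 10.
With no serving limits, spend the whole fat allowance on orange: 4 g / 1 g × 72 mg = 288.0 mg.

288.0 mg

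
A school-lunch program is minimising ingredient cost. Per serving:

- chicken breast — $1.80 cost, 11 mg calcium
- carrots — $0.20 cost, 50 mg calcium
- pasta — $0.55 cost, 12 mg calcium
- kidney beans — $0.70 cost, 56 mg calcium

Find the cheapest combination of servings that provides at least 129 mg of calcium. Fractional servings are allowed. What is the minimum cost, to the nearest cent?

Cost per mg of calcium: carrots $0.0040, kidney beans $0.0125, pasta $0.0458, chicken breast $0.1636.
With no serving limits, use only carrots: 129 mg / 50 mg = 2.58 servings × $0.20 = $0.52.

$0.52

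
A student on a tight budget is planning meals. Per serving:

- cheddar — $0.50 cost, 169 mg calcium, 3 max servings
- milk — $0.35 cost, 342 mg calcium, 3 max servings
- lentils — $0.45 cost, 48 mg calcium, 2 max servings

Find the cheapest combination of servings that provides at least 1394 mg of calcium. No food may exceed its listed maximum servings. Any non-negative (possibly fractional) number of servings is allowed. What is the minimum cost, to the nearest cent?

Cost per mg of calcium: milk $0.0010, cheddar $0.0030, lentils $0.0094.
Take 3 servings of milk: +1026.0 mg calcium for $1.05 (total $1.05, still need 368.0 mg).
Take 2.178 servings of cheddar: +368.0 mg calcium for $1.09 (total $2.14, still need 0.0 mg).
Filling from the cheapest source first is optimal under one linear minimum: $2.14.

$2.14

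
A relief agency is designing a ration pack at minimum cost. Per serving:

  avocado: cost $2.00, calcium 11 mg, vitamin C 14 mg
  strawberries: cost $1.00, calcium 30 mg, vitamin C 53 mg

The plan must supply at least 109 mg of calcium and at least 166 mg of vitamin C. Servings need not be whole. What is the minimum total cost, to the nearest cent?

$3.63

A basic optimal solution has at most two foods positive. Try each food alone and each pair with both targets met exactly.
avocado only: max(109/11, 166/14) = 11.86 servings → $23.71.
strawberries only: max(109/30, 166/53) = 3.633 servings → $3.63.
avocado + strawberries with both tight: 4.89 servings and 1.84 servings → $11.62.
The minimum over all feasible corners is $3.63.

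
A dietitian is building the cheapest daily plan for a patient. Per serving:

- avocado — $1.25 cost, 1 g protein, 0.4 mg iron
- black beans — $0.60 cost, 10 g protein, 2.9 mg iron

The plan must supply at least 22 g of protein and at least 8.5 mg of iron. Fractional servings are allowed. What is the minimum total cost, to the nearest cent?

Check every corner: each single food scaled to meet both minima, and each pair solved so both constraints bind.
avocado only: max(22/1, 8.5/0.4) = 22 servings → $27.50.
black beans only: max(22/10, 8.5/2.9) = 2.931 servings → $1.76.
avocado + black beans with both tight: 19.27 servings and 0.2727 servings → $24.25.
Cheapest feasible corner: $1.76.

$1.76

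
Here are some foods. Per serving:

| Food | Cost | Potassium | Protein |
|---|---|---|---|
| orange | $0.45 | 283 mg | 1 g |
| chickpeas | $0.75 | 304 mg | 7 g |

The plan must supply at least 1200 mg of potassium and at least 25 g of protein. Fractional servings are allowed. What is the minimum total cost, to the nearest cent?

A basic optimal solution has at most two foods positive. Try each food alone and each pair with both targets met exactly.
orange only: max(1200/283, 25/1) = 25 servings → $11.25.
chickpeas only: max(1200/304, 25/7) = 3.947 servings → $2.96.
orange + chickpeas with both tight: 0.477 servings and 3.503 servings → $2.84.
The minimum over all feasible corners is $2.84.

$2.84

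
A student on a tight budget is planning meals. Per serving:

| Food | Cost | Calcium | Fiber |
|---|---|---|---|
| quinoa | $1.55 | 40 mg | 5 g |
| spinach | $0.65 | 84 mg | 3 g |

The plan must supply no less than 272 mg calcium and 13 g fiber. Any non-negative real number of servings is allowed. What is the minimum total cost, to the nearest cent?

$2.82

An LP optimum is at a vertex; with two nutrient constraints at most two foods are used. Check each candidate.
quinoa only: max(272/40, 13/5) = 6.8 servings → $10.54.
spinach only: max(272/84, 13/3) = 4.333 servings → $2.82.
quinoa + spinach with both tight: 0.92 servings and 2.8 servings → $3.25.
So the least-cost plan costs $2.82.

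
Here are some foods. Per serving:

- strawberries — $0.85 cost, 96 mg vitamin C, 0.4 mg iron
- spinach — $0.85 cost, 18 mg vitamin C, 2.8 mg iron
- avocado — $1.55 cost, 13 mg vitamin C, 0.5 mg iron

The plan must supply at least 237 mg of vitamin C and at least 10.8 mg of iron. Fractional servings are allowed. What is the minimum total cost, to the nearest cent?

$4.59

Two binding constraints pin down two serving amounts, so the optimal mix uses at most two foods. The candidates are each food alone (scaled to the tighter of vitamin C/iron) and each pair with both constraints tight.
strawberries only: max(237/96, 10.8/0.4) = 27 servings → $22.95.
spinach only: max(237/18, 10.8/2.8) = 13.17 servings → $11.19.
avocado only: max(237/13, 10.8/0.5) = 21.6 servings → $33.48.
strawberries + spinach with both tight: 1.794 servings and 3.601 servings → $4.59.
strawberries + avocado: intersection lies outside the first quadrant.
spinach + avocado with both tight: 0.7993 servings and 17.12 servings → $27.22.
So the least-cost plan costs $4.59.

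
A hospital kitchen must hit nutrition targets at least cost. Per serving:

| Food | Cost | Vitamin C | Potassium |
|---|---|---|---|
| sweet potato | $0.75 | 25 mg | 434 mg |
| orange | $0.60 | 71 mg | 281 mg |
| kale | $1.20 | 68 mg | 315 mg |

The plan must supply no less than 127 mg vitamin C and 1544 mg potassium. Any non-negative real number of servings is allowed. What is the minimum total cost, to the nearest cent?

$2.75

Compare the cost at each extreme point of the feasible region.
sweet potato only: max(127/25, 1544/434) = 5.08 servings → $3.81.
orange only: max(127/71, 1544/281) = 5.495 servings → $3.30.
kale only: max(127/68, 1544/315) = 4.902 servings → $5.88.
sweet potato + orange with both tight: 3.108 servings and 0.6944 servings → $2.75.
sweet potato + kale with both tight: 3.004 servings and 0.7634 servings → $3.17.
orange + kale with both targets exact would need a negative amount; discard.
The minimum over all feasible corners is $2.75.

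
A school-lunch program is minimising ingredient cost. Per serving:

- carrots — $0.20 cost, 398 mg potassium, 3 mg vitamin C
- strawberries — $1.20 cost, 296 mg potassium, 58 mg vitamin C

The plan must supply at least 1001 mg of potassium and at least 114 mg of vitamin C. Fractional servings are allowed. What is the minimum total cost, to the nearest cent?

carrots only: max(1001/398, 114/3) = 38 servings → $7.60.
strawberries only: max(1001/296, 114/58) = 3.382 servings → $4.06.
carrots + strawberries with both tight: 1.095 servings and 1.909 servings → $2.51.
Cheapest feasible corner: $2.51.

$2.51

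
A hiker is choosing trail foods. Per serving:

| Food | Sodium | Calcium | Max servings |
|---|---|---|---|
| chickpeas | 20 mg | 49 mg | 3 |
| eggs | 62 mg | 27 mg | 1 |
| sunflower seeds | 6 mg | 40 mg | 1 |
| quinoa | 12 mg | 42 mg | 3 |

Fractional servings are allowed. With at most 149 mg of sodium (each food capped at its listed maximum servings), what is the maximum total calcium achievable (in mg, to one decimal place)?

333.5 mg

Calcium per mg sodium: sunflower seeds 6.667, quinoa 3.5, chickpeas 2.45, eggs 0.4355.
Take 1 serving of sunflower seeds: uses 6 mg sodium, +40.0 mg calcium (running total 40.0 mg).
Take 3 servings of quinoa: uses 36 mg sodium, +126.0 mg calcium (running total 166.0 mg).
Take 3 servings of chickpeas: uses 60 mg sodium, +147.0 mg calcium (running total 313.0 mg).
Take 0.7581 servings of eggs: uses 47 mg sodium, +20.5 mg calcium (running total 333.5 mg).
Greedy by best ratio exhausts the sodium allowance optimally: 333.5 mg.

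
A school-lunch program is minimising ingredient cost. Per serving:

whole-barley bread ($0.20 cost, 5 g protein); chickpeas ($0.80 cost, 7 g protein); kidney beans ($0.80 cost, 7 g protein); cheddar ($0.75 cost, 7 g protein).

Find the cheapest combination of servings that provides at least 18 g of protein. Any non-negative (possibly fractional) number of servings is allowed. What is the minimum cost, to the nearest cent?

Cost per g of protein: whole-barley bread $0.0400, cheddar $0.1071, chickpeas $0.1143, kidney beans $0.1143.
With no serving limits, use only whole-barley bread: 18 g / 5 g = 3.6 servings × $0.20 = $0.72.

$0.72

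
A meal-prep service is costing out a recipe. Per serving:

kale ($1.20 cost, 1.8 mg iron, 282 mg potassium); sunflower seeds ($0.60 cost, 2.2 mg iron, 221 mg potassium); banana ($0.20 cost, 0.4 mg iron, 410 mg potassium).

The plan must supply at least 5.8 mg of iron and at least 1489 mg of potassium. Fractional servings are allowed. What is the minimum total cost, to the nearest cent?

kale only: max(5.8/1.8, 1489/282) = 5.28 servings → $6.34.
sunflower seeds only: max(5.8/2.2, 1489/221) = 6.738 servings → $4.04.
banana only: max(5.8/0.4, 1489/410) = 14.5 servings → $2.90.
kale + sunflower seeds: the both-tight solution has a negative serving — not a feasible corner.
kale + banana with both tight: 2.851 servings and 1.671 servings → $3.76.
sunflower seeds + banana with both tight: 2.191 servings and 2.451 servings → $1.80.
So the least-cost plan costs $1.80.

$1.80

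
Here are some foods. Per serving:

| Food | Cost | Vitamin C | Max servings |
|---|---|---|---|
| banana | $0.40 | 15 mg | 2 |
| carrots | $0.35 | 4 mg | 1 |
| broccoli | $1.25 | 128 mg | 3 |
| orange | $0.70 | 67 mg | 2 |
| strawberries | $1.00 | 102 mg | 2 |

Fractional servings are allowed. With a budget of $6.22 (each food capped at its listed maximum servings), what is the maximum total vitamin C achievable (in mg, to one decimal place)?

633.0 mg

Vitamin C per dollar: broccoli 102.4, strawberries 102, orange 95.71, banana 37.5, carrots 11.43.
Take 3 servings of broccoli: spends $3.75, +384.0 mg vitamin C (running total 384.0 mg).
Take 2 servings of strawberries: spends $2.00, +204.0 mg vitamin C (running total 588.0 mg).
Take 0.6714 servings of orange: spends $0.47, +45.0 mg vitamin C (running total 633.0 mg).
Greedy by best ratio exhausts the cost allowance optimally: 633.0 mg.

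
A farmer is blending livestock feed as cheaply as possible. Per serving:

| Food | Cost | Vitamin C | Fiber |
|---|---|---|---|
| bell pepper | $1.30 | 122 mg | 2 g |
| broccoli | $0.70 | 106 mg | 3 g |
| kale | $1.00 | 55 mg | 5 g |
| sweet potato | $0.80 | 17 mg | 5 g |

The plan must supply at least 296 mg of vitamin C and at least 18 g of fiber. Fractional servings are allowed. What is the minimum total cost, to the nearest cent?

An LP optimum is at a vertex; with two nutrient constraints at most two foods are used. Check each candidate.
bell pepper only: max(296/122, 18/2) = 9 servings → $11.70.
broccoli only: max(296/106, 18/3) = 6 servings → $4.20.
kale only: max(296/55, 18/5) = 5.382 servings → $5.38.
sweet potato only: max(296/17, 18/5) = 17.41 servings → $13.93.
bell pepper + broccoli with both targets exact would need a negative amount; discard.
bell pepper + kale with both tight: 0.98 servings and 3.208 servings → $4.48.
bell pepper + sweet potato with both tight: 2.038 servings and 2.785 servings → $4.88.
broccoli + kale with both tight: 1.342 servings and 2.795 servings → $3.73.
broccoli + sweet potato with both tight: 2.451 servings and 2.129 servings → $3.42.
kale + sweet potato: the both-tight solution has a negative serving — not a feasible corner.
The minimum over all feasible corners is $3.42.

$3.42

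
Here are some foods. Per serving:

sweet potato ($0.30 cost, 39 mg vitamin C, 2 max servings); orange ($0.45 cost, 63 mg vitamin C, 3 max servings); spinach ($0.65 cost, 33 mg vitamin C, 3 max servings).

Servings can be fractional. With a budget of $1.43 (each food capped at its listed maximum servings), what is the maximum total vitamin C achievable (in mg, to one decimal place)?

Vitamin C per dollar: orange 140, sweet potato 130, spinach 50.77.
Take 3 servings of orange: spends $1.35, +189.0 mg vitamin C (running total 189.0 mg).
Take 0.2667 servings of sweet potato: spends $0.08, +10.4 mg vitamin C (running total 199.4 mg).
Filling greedily by vitamin C-per-dollar is optimal for one linear limit, giving 199.4 mg.

199.4 mg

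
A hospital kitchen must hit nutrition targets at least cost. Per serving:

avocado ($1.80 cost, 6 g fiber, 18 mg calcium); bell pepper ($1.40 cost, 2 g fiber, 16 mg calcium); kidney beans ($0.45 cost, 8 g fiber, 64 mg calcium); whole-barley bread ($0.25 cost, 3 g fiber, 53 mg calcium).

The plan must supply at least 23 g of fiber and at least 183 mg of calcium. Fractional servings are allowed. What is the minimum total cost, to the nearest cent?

$1.29

The cheapest plan sits at a corner of the feasible region — with two constraints it uses at most two foods.
avocado only: max(23/6, 183/18) = 10.17 servings → $18.30.
bell pepper only: max(23/2, 183/16) = 11.5 servings → $16.10.
kidney beans only: max(23/8, 183/64) = 2.875 servings → $1.29.
whole-barley bread only: max(23/3, 183/53) = 7.667 servings → $1.92.
avocado + bell pepper with both tight: 0.03333 servings and 11.4 servings → $16.02.
avocado + kidney beans with both tight: 0.03333 servings and 2.85 servings → $1.34.
avocado + whole-barley bread with both tight: 2.538 servings and 2.591 servings → $5.22.
bell pepper + kidney beans (both tight): parallel constraints — no distinct corner.
bell pepper + whole-barley bread: intersection lies outside the first quadrant.
kidney beans + whole-barley bread with both targets exact would need a negative amount; discard.
So the least-cost plan costs $1.29.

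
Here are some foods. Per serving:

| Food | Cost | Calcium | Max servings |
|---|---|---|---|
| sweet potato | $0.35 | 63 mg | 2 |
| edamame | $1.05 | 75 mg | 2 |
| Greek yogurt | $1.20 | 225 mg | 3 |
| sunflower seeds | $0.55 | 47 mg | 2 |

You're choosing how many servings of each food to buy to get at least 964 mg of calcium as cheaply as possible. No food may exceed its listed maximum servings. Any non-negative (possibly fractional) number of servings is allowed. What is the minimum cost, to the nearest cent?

$6.37

Cost per mg of calcium: Greek yogurt $0.0053, sweet potato $0.0056, sunflower seeds $0.0117, edamame $0.0140.
Take 3 servings of Greek yogurt: +675.0 mg calcium for $3.60 (total $3.60, still need 289.0 mg).
Take 2 servings of sweet potato: +126.0 mg calcium for $0.70 (total $4.30, still need 163.0 mg).
Take 2 servings of sunflower seeds: +94.0 mg calcium for $1.10 (total $5.40, still need 69.0 mg).
Take 0.92 servings of edamame: +69.0 mg calcium for $0.97 (total $6.37, still need 0.0 mg).
Greedy by cheapest-per-mg is optimal for a single linear constraint, so the minimum cost is $6.37.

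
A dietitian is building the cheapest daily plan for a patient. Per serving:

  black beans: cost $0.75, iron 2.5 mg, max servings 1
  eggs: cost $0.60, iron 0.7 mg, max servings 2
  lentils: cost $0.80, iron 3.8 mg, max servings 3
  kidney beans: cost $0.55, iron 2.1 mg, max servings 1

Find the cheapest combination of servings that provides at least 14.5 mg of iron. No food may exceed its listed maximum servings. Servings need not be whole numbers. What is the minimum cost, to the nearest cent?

Cost per mg of iron: lentils $0.2105, kidney beans $0.2619, black beans $0.3000, eggs $0.8571.
Take 3 servings of lentils: +11.4 mg iron for $2.40 (total $2.40, still need 3.1 mg).
Take 1 serving of kidney beans: +2.1 mg iron for $0.55 (total $2.95, still need 1.0 mg).
Take 0.4 servings of black beans: +1.0 mg iron for $0.30 (total $3.25, still need 0.0 mg).
Greedy by cheapest-per-mg is optimal for a single linear constraint, so the minimum cost is $3.25.

$3.25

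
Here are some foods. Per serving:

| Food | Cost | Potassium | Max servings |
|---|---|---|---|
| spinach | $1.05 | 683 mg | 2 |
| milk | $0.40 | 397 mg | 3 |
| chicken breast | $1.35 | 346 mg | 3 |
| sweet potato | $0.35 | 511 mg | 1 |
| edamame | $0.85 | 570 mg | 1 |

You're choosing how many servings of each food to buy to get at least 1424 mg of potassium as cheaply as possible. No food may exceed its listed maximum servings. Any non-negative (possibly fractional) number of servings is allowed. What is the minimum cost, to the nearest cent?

Cost per mg of potassium: sweet potato $0.0007, milk $0.0010, edamame $0.0015, spinach $0.0015, chicken breast $0.0039.
Take 1 serving of sweet potato: +511.0 mg potassium for $0.35 (total $0.35, still need 913.0 mg).
Take 2.3 servings of milk: +913.0 mg potassium for $0.92 (total $1.27, still need 0.0 mg).
Filling from the cheapest source first is optimal under one linear minimum: $1.27.

$1.27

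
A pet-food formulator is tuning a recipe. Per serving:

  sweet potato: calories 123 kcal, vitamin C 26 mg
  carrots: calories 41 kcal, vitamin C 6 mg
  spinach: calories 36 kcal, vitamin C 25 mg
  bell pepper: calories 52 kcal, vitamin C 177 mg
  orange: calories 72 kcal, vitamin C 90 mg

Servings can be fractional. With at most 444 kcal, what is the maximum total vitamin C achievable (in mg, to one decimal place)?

Vitamin C per kcal: bell pepper 3.404, orange 1.25, spinach 0.6944, sweet potato 0.2114, carrots 0.1463.
With no serving limits, spend the whole calories allowance on bell pepper: 444 kcal / 52 kcal × 177 mg = 1511.3 mg.

1511.3 mg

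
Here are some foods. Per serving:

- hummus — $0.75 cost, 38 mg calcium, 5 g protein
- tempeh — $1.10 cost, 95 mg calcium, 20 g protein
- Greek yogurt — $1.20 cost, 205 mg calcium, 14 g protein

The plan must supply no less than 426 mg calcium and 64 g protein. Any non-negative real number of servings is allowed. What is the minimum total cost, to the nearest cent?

$3.90

hummus only: max(426/38, 64/5) = 12.8 servings → $9.60.
tempeh only: max(426/95, 64/20) = 4.484 servings → $4.93.
Greek yogurt only: max(426/205, 64/14) = 4.571 servings → $5.49.
hummus + tempeh with both tight: 8.561 servings and 1.06 servings → $7.59.
hummus + Greek yogurt: the both-tight solution has a negative serving — not a feasible corner.
tempeh + Greek yogurt with both tight: 2.583 servings and 0.8809 servings → $3.90.
Cheapest feasible corner: $3.90.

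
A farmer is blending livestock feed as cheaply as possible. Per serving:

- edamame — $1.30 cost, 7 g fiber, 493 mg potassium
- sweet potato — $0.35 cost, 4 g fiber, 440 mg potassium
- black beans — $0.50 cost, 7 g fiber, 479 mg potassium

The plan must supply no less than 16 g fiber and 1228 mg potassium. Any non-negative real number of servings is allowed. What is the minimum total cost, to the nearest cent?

$1.19

Minimising a linear cost over {fiber ≥ 16, potassium ≥ 1228, servings ≥ 0} — the optimum is at a vertex, using one or two foods.
edamame only: max(16/7, 1228/493) = 2.491 servings → $3.24.
sweet potato only: max(16/4, 1228/440) = 4 servings → $1.40.
black beans only: max(16/7, 1228/479) = 2.564 servings → $1.28.
edamame + sweet potato with both tight: 1.921 servings and 0.639 servings → $2.72.
edamame + black beans with both targets exact would need a negative amount; discard.
sweet potato + black beans with both tight: 0.8007 servings and 1.828 servings → $1.19.
Cheapest feasible corner: $1.19.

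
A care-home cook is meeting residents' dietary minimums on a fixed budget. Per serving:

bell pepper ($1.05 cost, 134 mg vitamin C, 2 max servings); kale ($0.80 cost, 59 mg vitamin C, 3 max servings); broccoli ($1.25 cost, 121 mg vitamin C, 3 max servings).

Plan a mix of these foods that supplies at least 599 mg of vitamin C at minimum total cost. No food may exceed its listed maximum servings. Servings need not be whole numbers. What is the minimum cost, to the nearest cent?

$5.52

Cost per mg of vitamin C: bell pepper $0.0078, broccoli $0.0103, kale $0.0136.
Take 2 servings of bell pepper: +268.0 mg vitamin C for $2.10 (total $2.10, still need 331.0 mg).
Take 2.736 servings of broccoli: +331.0 mg vitamin C for $3.42 (total $5.52, still need 0.0 mg).
Greedy by cheapest-per-mg is optimal for a single linear constraint, so the minimum cost is $5.52.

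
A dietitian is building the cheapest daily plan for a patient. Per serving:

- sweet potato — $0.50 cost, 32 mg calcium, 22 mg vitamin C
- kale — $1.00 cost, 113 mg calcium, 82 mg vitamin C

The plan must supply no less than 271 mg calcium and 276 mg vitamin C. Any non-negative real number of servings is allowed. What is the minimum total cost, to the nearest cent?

$3.37

The cheapest plan sits at a corner of the feasible region — with two constraints it uses at most two foods.
sweet potato only: max(271/32, 276/22) = 12.55 servings → $6.27.
kale only: max(271/113, 276/82) = 3.366 servings → $3.37.
sweet potato + kale: intersection lies outside the first quadrant.
Cheapest feasible corner: $3.37.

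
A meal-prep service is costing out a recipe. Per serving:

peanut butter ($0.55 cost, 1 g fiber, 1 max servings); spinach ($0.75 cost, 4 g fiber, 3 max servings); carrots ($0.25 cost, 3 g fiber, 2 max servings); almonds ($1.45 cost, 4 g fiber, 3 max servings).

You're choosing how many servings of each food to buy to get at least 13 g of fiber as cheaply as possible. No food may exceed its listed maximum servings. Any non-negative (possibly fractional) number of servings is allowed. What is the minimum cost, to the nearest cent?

Cost per g of fiber: carrots $0.0833, spinach $0.1875, almonds $0.3625, peanut butter $0.5500.
Take 2 servings of carrots: +6.0 g fiber for $0.50 (total $0.50, still need 7.0 g).
Take 1.75 servings of spinach: +7.0 g fiber for $1.31 (total $1.81, still need 0.0 g).
Greedy by cheapest-per-g is optimal for a single linear constraint, so the minimum cost is $1.81.

$1.81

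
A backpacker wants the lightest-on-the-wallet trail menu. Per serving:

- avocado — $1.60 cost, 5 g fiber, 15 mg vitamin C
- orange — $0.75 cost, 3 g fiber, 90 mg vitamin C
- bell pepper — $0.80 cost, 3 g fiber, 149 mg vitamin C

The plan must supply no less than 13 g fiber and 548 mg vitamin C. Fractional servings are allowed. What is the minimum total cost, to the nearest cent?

$3.38

Compare the cost at each extreme point of the feasible region.
avocado only: max(13/5, 548/15) = 36.53 servings → $58.45.
orange only: max(13/3, 548/90) = 6.089 servings → $4.57.
bell pepper only: max(13/3, 548/149) = 4.333 servings → $3.47.
avocado + orange: intersection lies outside the first quadrant.
avocado + bell pepper with both tight: 0.4186 servings and 3.636 servings → $3.58.
orange + bell pepper with both tight: 1.655 servings and 2.678 servings → $3.38.
Cheapest feasible corner: $3.38.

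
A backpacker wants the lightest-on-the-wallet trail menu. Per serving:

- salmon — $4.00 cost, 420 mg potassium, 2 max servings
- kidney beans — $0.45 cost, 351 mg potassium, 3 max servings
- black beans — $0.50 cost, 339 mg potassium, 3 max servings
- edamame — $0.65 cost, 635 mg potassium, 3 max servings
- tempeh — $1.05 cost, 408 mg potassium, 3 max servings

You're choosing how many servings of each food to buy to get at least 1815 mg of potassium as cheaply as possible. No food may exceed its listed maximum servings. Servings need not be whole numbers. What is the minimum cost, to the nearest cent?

$1.86

Cost per mg of potassium: edamame $0.0010, kidney beans $0.0013, black beans $0.0015, tempeh $0.0026, salmon $0.0095.
Take 2.858 servings of edamame: +1815.0 mg potassium for $1.86 (total $1.86, still need 0.0 mg).
Filling from the cheapest source first is optimal under one linear minimum: $1.86.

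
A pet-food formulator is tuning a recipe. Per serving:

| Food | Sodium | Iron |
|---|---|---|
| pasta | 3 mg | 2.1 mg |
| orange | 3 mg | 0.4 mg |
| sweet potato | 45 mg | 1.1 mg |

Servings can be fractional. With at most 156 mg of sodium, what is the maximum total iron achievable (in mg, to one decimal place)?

109.2 mg

Iron per mg sodium: pasta 0.7, orange 0.1333, sweet potato 0.02444.
With no serving limits, spend the whole sodium allowance on pasta: 156 mg / 3 mg × 2.1 mg = 109.2 mg.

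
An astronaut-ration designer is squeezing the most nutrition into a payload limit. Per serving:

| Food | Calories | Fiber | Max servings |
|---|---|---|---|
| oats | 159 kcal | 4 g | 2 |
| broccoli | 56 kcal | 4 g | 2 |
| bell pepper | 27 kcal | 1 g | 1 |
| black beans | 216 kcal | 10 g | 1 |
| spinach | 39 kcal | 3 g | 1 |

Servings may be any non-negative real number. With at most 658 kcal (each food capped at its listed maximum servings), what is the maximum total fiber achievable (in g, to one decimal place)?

Fiber per kcal: spinach 0.07692, broccoli 0.07143, black beans 0.0463, bell pepper 0.03704, oats 0.02516.
Take 1 serving of spinach: uses 39 kcal, +3.0 g fiber (running total 3.0 g).
Take 2 servings of broccoli: uses 112 kcal, +8.0 g fiber (running total 11.0 g).
Take 1 serving of black beans: uses 216 kcal, +10.0 g fiber (running total 21.0 g).
Take 1 serving of bell pepper: uses 27 kcal, +1.0 g fiber (running total 22.0 g).
Take 1.66 servings of oats: uses 264 kcal, +6.6 g fiber (running total 28.6 g).
Greedy by best ratio exhausts the calories allowance optimally: 28.6 g.

28.6 g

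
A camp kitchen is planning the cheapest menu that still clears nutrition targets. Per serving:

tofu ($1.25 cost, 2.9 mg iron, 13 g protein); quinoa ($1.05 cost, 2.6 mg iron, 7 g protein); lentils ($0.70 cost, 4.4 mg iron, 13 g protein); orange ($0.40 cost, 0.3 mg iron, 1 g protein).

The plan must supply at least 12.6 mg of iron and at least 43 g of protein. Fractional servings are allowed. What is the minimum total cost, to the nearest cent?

Minimising a linear cost over {iron ≥ 12.6, protein ≥ 43, servings ≥ 0} — the optimum is at a vertex, using one or two foods.
tofu only: max(12.6/2.9, 43/13) = 4.345 servings → $5.43.
quinoa only: max(12.6/2.6, 43/7) = 6.143 servings → $6.45.
lentils only: max(12.6/4.4, 43/13) = 3.308 servings → $2.32.
orange only: max(12.6/0.3, 43/1) = 43 servings → $17.20.
tofu + quinoa with both tight: 1.748 servings and 2.896 servings → $5.23.
tofu + lentils with both tight: 1.303 servings and 2.005 servings → $3.03.
tofu + orange with both tight: 0.3 servings and 39.1 servings → $16.02.
quinoa + lentils: intersection lies outside the first quadrant.
quinoa + orange: intersection lies outside the first quadrant.
lentils + orange: intersection lies outside the first quadrant.
The minimum over all feasible corners is $2.32.

$2.32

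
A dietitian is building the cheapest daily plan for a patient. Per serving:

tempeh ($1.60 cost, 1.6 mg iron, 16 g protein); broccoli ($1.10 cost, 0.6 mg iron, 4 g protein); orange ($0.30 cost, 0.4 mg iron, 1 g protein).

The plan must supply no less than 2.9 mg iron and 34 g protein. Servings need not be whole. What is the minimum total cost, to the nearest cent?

$3.40

For a min-cost LP with two ≥-constraints, a basic feasible solution has at most two positive variables.
tempeh only: max(2.9/1.6, 34/16) = 2.125 servings → $3.40.
broccoli only: max(2.9/0.6, 34/4) = 8.5 servings → $9.35.
orange only: max(2.9/0.4, 34/1) = 34 servings → $10.20.
tempeh + broccoli with both targets exact would need a negative amount; discard.
tempeh + orange: the both-tight solution has a negative serving — not a feasible corner.
broccoli + orange: intersection lies outside the first quadrant.
The minimum over all feasible corners is $3.40.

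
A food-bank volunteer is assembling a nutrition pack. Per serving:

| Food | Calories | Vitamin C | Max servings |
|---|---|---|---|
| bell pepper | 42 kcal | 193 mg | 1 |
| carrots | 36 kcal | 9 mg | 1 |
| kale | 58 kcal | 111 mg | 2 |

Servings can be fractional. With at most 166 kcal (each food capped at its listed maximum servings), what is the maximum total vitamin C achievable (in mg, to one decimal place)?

Vitamin C per kcal: bell pepper 4.595, kale 1.914, carrots 0.25.
Take 1 serving of bell pepper: uses 42 kcal, +193.0 mg vitamin C (running total 193.0 mg).
Take 2 servings of kale: uses 116 kcal, +222.0 mg vitamin C (running total 415.0 mg).
Take 0.2222 servings of carrots: uses 8 kcal, +2.0 mg vitamin C (running total 417.0 mg).
Greedy by best ratio exhausts the calories allowance optimally: 417.0 mg.

417.0 mg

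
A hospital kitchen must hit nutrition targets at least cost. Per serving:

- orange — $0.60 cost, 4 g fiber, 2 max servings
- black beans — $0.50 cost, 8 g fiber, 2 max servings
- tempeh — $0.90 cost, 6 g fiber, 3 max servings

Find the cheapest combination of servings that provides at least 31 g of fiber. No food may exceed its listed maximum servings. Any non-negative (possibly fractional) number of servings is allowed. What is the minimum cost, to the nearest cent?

$3.25

Cost per g of fiber: black beans $0.0625, orange $0.1500, tempeh $0.1500.
Take 2 servings of black beans: +16.0 g fiber for $1.00 (total $1.00, still need 15.0 g).
Take 2 servings of orange: +8.0 g fiber for $1.20 (total $2.20, still need 7.0 g).
Take 1.167 servings of tempeh: +7.0 g fiber for $1.05 (total $3.25, still need 0.0 g).
Filling from the cheapest source first is optimal under one linear minimum: $3.25.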